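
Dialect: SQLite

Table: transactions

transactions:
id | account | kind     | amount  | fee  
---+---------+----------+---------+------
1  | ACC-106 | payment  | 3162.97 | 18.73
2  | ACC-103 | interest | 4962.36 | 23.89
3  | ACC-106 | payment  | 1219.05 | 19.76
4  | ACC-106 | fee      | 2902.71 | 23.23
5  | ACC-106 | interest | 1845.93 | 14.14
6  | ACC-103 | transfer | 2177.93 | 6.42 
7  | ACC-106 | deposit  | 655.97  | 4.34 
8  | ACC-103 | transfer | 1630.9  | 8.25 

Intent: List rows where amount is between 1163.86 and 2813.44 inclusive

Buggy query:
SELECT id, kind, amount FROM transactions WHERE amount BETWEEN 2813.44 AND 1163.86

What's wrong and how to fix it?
Bug: The bounds are reversed; BETWEEN a AND b requires a <= b to match anything

Fix: Swap the bounds so the smaller value comes first

Corrected query:
SELECT id, kind, amount FROM transactions WHERE amount BETWEEN 1163.86 AND 2813.44

Result:
id | kind     | amount 
---+----------+--------
3  | payment  | 1219.05
5  | interest | 1845.93
6  | transfer | 2177.93
8  | transfer | 1630.9 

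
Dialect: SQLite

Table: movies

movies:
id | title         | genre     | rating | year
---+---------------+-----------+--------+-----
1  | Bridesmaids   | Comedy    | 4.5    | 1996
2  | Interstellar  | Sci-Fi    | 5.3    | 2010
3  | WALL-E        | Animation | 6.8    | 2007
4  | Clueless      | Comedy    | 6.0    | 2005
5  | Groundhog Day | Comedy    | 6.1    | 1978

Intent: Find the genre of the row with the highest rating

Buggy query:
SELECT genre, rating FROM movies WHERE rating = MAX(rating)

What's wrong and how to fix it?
Bug: WHERE is evaluated per row; an aggregate over the whole table isn't defined there

Fix: Use a subquery: WHERE rating = (SELECT MAX(rating) FROM movies)

Corrected query:
SELECT genre, rating FROM movies WHERE rating = (SELECT MAX(rating) FROM movies)

Result:
genre     | rating
----------+-------
Animation | 6.8   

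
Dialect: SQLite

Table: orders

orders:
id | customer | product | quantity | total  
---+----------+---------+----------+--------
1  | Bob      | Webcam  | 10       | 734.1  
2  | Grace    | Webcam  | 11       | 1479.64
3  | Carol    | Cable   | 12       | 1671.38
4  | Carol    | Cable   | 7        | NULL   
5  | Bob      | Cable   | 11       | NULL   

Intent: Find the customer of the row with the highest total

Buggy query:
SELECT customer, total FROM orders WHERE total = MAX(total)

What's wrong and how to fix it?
Bug: WHERE is evaluated per row; an aggregate over the whole table isn't defined there

Fix: Use a subquery: WHERE total = (SELECT MAX(total) FROM orders)

Corrected query:
SELECT customer, total FROM orders WHERE total = (SELECT MAX(total) FROM orders)

Result:
customer | total  
---------+--------
Carol    | 1671.38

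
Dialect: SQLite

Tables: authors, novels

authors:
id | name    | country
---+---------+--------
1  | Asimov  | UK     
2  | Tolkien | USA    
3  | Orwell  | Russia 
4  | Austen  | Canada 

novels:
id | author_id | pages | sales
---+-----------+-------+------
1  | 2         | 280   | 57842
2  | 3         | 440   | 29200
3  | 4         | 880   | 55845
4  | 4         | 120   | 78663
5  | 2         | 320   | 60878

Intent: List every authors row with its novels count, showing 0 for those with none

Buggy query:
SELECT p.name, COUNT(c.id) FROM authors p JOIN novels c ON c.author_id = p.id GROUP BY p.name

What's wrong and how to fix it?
Bug: An inner join excludes parents with zero children

Fix: Use LEFT JOIN so parents without children still appear (COUNT(c.id) gives 0)

Corrected query:
SELECT p.name, COUNT(c.id) FROM authors p LEFT JOIN novels c ON c.author_id = p.id GROUP BY p.name

Result:
name    | COUNT(c.id)
--------+------------
Asimov  | 0          
Austen  | 2          
Orwell  | 1          
Tolkien | 2          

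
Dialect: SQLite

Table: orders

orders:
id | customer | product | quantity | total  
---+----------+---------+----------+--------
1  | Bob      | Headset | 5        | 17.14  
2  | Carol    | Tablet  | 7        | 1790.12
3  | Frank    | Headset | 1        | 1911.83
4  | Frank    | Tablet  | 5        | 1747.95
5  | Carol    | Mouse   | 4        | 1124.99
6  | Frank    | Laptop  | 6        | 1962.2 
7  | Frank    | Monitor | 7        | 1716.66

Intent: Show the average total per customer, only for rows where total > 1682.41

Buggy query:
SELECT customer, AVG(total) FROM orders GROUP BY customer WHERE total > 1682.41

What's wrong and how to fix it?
Bug: Row-level WHERE must come before GROUP BY in the clause order

Fix: Place WHERE between FROM and GROUP BY

Corrected query:
SELECT customer, AVG(total) FROM orders WHERE total > 1682.41 GROUP BY customer

Result:
customer | AVG(total)
---------+-----------
Carol    | 1790.12   
Frank    | 1834.66   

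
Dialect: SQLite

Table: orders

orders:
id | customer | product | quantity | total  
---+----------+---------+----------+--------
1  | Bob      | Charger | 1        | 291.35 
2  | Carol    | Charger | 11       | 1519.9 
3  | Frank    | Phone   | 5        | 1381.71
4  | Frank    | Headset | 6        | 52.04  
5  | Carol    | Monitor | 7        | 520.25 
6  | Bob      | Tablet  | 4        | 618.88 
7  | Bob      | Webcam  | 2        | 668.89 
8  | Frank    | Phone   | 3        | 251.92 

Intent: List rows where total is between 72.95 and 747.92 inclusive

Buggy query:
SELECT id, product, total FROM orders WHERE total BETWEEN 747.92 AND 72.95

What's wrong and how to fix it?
Bug: BETWEEN expects the lower bound first; with 747.92 AND 72.95 the range is empty

Fix: Swap the bounds so the smaller value comes first

Corrected query:
SELECT id, product, total FROM orders WHERE total BETWEEN 72.95 AND 747.92

Result:
id | product | total 
---+---------+-------
1  | Charger | 291.35
5  | Monitor | 520.25
6  | Tablet  | 618.88
7  | Webcam  | 668.89
8  | Phone   | 251.92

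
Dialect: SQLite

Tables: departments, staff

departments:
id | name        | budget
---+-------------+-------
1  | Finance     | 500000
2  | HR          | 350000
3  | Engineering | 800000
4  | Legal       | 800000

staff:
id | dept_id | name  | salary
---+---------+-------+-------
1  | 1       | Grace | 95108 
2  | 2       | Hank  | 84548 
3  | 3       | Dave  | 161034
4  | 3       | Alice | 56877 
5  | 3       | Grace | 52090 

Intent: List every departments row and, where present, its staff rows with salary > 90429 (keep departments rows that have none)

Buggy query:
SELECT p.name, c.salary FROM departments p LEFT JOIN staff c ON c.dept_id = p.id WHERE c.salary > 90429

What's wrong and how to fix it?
Bug: A WHERE condition on the right-hand table after LEFT JOIN drops unmatched parents

Fix: Put 'c.salary > 90429' in the JOIN's ON clause instead of WHERE

Corrected query:
SELECT p.name, c.salary FROM departments p LEFT JOIN staff c ON c.dept_id = p.id AND c.salary > 90429

Result:
name        | salary
------------+-------
Finance     | 95108 
HR          | NULL  
Engineering | 161034
Legal       | NULL  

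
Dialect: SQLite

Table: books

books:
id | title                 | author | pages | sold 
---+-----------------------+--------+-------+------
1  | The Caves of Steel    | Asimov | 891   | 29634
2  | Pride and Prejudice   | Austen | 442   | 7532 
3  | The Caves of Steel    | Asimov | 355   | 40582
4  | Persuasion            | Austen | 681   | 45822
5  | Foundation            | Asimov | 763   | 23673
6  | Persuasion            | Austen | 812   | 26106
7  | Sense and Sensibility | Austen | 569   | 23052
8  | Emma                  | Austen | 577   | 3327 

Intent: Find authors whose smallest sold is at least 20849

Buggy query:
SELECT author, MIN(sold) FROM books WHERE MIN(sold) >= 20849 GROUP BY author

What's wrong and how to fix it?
Bug: MIN() in WHERE is a misuse of aggregate

Fix: Use HAVING for the per-group MIN condition

Corrected query:
SELECT author, MIN(sold) FROM books GROUP BY author HAVING MIN(sold) >= 20849

Result:
author | MIN(sold)
-------+----------
Asimov | 23673    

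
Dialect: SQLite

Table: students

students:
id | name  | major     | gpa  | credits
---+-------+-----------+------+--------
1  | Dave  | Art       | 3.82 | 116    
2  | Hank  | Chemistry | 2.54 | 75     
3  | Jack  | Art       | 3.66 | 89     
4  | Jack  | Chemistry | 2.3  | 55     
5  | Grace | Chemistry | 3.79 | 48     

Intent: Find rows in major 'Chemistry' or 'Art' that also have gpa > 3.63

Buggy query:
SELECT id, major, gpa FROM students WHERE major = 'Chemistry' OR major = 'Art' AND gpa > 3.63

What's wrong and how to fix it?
Bug: AND binds tighter than OR, so this parses as major = 'Chemistry' OR (major = 'Art' AND gpa > 3.63)

Fix: Add parentheses around the OR so the AND applies to both alternatives

Corrected query:
SELECT id, major, gpa FROM students WHERE (major = 'Chemistry' OR major = 'Art') AND gpa > 3.63

Result:
id | major     | gpa 
---+-----------+-----
1  | Art       | 3.82
3  | Art       | 3.66
5  | Chemistry | 3.79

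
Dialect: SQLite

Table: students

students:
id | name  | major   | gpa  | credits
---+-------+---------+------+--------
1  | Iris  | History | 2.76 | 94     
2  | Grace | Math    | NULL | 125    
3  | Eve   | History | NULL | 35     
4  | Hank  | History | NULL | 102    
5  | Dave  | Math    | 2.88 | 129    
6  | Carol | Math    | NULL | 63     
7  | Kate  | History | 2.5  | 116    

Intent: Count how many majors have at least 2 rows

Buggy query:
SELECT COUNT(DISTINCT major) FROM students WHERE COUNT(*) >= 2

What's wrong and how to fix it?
Bug: WHERE filters individual rows, not groups, so a group-level COUNT is invalid there

Fix: Use a subquery that GROUPs and filters with HAVING, then count its rows

Corrected query:
SELECT COUNT(*) FROM (SELECT major FROM students GROUP BY major HAVING COUNT(*) >= 2)

Result:
COUNT(*)
--------
2       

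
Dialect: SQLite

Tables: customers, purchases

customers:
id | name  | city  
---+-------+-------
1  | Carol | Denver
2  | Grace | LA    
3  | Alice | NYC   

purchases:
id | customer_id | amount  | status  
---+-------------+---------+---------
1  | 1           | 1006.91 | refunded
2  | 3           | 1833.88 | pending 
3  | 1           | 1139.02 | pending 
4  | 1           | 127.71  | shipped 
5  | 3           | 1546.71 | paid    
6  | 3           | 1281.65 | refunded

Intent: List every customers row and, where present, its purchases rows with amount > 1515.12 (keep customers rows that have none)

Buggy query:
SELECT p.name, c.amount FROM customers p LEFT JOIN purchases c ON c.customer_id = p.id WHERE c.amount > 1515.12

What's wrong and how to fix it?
Bug: A WHERE condition on the right-hand table after LEFT JOIN drops unmatched parents

Fix: Move the right-table condition into the ON clause so unmatched parents are kept

Corrected query:
SELECT p.name, c.amount FROM customers p LEFT JOIN purchases c ON c.customer_id = p.id AND c.amount > 1515.12

Result:
name  | amount 
------+--------
Carol | NULL   
Grace | NULL   
Alice | 1546.71
Alice | 1833.88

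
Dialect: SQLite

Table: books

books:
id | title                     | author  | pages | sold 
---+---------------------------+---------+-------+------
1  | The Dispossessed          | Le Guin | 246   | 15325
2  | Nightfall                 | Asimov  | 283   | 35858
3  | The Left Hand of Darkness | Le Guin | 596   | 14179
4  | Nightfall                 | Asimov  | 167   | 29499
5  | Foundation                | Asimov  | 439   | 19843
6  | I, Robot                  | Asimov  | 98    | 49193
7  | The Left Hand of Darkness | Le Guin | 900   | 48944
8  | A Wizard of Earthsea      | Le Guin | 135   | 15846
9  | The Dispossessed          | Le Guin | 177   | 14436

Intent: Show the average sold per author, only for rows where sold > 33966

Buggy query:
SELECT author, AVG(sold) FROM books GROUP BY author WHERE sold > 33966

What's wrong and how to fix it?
Bug: WHERE cannot follow GROUP BY

Fix: Move the WHERE clause before GROUP BY

Corrected query:
SELECT author, AVG(sold) FROM books WHERE sold > 33966 GROUP BY author

Result:
author  | AVG(sold)
--------+----------
Asimov  | 42525.5  
Le Guin | 48944    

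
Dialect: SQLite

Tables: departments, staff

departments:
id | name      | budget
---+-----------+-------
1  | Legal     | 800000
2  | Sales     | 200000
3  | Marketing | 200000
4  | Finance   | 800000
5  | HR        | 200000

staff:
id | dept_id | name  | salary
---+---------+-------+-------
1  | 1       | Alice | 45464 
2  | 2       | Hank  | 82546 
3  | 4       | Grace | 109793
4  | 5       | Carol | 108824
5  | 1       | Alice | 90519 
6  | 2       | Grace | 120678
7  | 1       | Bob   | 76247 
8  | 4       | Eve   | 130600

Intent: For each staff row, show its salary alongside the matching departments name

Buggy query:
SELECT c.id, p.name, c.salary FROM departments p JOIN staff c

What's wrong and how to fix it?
Bug: JOIN with no ON clause produces a cartesian product; every staff row pairs with every departments row

Fix: Add ON c.dept_id = p.id to the JOIN

Corrected query:
SELECT c.id, p.name, c.salary FROM departments p JOIN staff c ON c.dept_id = p.id

Result:
id | name    | salary
---+---------+-------
1  | Legal   | 45464 
2  | Sales   | 82546 
3  | Finance | 109793
4  | HR      | 108824
5  | Legal   | 90519 
6  | Sales   | 120678
7  | Legal   | 76247 
8  | Finance | 130600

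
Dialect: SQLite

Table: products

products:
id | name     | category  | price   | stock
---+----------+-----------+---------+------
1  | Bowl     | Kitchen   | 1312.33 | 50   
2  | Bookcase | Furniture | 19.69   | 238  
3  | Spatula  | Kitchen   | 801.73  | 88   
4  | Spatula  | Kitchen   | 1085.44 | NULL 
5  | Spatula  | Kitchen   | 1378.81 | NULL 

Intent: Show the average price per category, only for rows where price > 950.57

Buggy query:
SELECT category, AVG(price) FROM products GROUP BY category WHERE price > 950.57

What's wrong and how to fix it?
Bug: WHERE cannot follow GROUP BY

Fix: Move the WHERE clause before GROUP BY

Corrected query:
SELECT category, AVG(price) FROM products WHERE price > 950.57 GROUP BY category

Result:
category | AVG(price)
---------+-----------
Kitchen  | 1258.86   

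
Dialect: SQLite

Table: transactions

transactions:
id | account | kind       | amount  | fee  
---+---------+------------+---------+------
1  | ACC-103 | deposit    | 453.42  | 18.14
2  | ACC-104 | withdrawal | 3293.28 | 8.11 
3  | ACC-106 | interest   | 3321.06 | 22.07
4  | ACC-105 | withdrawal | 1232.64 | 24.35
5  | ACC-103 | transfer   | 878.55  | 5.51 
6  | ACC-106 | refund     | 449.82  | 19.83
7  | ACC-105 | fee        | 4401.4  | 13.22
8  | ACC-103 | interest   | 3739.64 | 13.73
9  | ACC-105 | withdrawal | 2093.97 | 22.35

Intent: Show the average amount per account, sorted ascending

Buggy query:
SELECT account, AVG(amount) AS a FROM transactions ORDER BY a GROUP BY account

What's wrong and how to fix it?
Bug: GROUP BY must precede ORDER BY

Fix: Move ORDER BY to the end, after GROUP BY

Corrected query:
SELECT account, AVG(amount) AS a FROM transactions GROUP BY account ORDER BY a

Result:
account | a          
--------+------------
ACC-103 | 1690.536667
ACC-106 | 1885.44    
ACC-105 | 2576.003333
ACC-104 | 3293.28    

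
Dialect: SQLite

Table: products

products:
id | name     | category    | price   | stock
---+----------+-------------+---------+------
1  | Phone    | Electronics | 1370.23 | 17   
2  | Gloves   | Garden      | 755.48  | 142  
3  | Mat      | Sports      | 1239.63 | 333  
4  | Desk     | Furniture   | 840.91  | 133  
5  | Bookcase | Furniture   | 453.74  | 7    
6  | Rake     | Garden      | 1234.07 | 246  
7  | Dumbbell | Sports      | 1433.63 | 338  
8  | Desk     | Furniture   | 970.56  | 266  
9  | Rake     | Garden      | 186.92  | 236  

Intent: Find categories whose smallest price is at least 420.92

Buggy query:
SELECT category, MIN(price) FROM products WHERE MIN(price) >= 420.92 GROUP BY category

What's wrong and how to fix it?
Bug: Aggregates like MIN are computed per group after WHERE runs

Fix: Replace WHERE with HAVING after the GROUP BY

Corrected query:
SELECT category, MIN(price) FROM products GROUP BY category HAVING MIN(price) >= 420.92

Result:
category    | MIN(price)
------------+-----------
Electronics | 1370.23   
Furniture   | 453.74    
Sports      | 1239.63   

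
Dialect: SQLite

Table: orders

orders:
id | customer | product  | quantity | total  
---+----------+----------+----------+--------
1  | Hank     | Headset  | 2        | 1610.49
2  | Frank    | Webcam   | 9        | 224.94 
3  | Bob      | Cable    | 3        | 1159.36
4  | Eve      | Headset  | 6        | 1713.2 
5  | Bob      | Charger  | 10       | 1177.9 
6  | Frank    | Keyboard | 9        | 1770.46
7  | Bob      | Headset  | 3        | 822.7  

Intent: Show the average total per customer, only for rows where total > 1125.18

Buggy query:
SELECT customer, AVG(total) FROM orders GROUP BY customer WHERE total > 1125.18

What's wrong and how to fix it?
Bug: WHERE cannot follow GROUP BY

Fix: Place WHERE between FROM and GROUP BY

Corrected query:
SELECT customer, AVG(total) FROM orders WHERE total > 1125.18 GROUP BY customer

Result:
customer | AVG(total)
---------+-----------
Bob      | 1168.63   
Eve      | 1713.2    
Frank    | 1770.46   
Hank     | 1610.49   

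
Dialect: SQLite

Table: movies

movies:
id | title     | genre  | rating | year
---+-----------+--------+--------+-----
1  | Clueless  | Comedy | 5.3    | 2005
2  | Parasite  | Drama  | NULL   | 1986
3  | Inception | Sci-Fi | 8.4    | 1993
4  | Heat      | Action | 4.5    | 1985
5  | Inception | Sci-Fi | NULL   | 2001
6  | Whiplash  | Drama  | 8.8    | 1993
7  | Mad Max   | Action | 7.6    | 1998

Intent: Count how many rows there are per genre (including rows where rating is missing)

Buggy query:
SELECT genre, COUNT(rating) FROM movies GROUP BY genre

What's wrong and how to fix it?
Bug: COUNT(column) counts non-NULL values only; rows with NULL rating aren't counted

Fix: Replace COUNT(rating) with COUNT(*)

Corrected query:
SELECT genre, COUNT(*) FROM movies GROUP BY genre

Result:
genre  | COUNT(*)
-------+---------
Action | 2       
Comedy | 1       
Drama  | 2       
Sci-Fi | 2       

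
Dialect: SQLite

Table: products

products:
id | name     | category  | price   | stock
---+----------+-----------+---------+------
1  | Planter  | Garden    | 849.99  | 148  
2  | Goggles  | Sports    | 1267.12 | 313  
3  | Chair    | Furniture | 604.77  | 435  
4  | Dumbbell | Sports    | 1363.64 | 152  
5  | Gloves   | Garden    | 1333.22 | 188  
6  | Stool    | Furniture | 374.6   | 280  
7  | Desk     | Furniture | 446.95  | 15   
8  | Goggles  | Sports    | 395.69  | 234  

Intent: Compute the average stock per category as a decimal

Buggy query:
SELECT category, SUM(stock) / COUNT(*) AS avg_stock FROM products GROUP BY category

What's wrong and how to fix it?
Bug: Both operands are integers, so '/' performs integer division and truncates

Fix: Cast one side to REAL so the division keeps the fractional part

Corrected query:
SELECT category, SUM(stock) * 1.0 / COUNT(*) AS avg_stock FROM products GROUP BY category

Result:
category  | avg_stock 
----------+-----------
Furniture | 243.333333
Garden    | 168       
Sports    | 233       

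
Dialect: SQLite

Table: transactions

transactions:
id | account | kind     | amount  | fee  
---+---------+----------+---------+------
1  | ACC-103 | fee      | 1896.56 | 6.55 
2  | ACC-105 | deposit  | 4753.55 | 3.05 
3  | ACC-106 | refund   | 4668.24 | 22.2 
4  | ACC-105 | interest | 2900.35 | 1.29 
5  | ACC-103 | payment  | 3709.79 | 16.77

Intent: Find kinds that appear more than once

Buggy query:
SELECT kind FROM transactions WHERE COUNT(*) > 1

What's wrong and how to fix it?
Bug: COUNT(*) is an aggregate and cannot be used in WHERE

Fix: GROUP BY kind, then filter groups with HAVING COUNT(*) > 1

Corrected query:
SELECT kind FROM transactions GROUP BY kind HAVING COUNT(*) > 1

Result:
(no rows)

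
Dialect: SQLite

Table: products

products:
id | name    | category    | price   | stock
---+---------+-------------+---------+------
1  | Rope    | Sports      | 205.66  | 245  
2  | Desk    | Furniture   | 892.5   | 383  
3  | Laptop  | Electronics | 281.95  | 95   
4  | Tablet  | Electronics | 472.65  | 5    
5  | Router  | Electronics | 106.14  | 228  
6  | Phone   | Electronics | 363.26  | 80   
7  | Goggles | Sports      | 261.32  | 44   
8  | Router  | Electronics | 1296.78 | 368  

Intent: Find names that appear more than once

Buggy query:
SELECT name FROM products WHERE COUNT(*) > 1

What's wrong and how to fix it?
Bug: WHERE can't reference COUNT(*); aggregates are computed after WHERE

Fix: Group first, then use HAVING for the count condition

Corrected query:
SELECT name FROM products GROUP BY name HAVING COUNT(*) > 1

Result:
name  
------
Router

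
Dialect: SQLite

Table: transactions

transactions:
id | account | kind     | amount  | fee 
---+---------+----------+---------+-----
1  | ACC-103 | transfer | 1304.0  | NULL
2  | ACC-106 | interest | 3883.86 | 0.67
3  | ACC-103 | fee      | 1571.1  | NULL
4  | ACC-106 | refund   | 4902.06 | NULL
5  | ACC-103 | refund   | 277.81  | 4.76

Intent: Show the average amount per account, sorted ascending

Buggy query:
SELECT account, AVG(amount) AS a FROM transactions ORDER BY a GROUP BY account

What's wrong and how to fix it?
Bug: GROUP BY must precede ORDER BY

Fix: Reorder: SELECT … FROM … GROUP BY … ORDER BY …

Corrected query:
SELECT account, AVG(amount) AS a FROM transactions GROUP BY account ORDER BY a

Result:
account | a      
--------+--------
ACC-103 | 1050.97
ACC-106 | 4392.96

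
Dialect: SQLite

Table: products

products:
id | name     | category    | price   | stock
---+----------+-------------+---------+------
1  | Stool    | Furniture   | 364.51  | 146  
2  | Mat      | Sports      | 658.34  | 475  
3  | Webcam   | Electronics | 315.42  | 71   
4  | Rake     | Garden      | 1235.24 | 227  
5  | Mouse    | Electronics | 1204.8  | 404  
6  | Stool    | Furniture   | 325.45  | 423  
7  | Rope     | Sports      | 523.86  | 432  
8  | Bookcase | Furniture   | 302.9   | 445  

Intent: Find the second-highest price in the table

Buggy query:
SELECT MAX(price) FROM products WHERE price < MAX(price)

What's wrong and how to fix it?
Bug: MAX(price) on the right of the comparison is an aggregate-in-WHERE error

Fix: Compute the overall MAX in a subquery, then take MAX of rows below it

Corrected query:
SELECT MAX(price) FROM products WHERE price < (SELECT MAX(price) FROM products)

Result:
MAX(price)
----------
1204.8    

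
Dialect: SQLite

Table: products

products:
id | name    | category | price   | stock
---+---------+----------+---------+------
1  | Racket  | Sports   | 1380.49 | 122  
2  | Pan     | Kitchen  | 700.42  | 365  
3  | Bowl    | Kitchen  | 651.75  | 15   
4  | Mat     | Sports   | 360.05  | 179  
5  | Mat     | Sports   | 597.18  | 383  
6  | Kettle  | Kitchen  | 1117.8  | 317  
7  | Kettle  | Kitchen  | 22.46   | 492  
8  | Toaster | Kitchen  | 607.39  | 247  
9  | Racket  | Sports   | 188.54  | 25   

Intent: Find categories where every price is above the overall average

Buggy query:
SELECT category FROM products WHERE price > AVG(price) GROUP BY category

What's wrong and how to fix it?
Bug: AVG() is an aggregate; it can't sit directly in WHERE

Fix: Use a subquery for AVG and a HAVING MIN(...) filter so the condition holds for every row in the group

Corrected query:
SELECT category FROM products GROUP BY category HAVING MIN(price) > (SELECT AVG(price) FROM products)

Result:
(no rows)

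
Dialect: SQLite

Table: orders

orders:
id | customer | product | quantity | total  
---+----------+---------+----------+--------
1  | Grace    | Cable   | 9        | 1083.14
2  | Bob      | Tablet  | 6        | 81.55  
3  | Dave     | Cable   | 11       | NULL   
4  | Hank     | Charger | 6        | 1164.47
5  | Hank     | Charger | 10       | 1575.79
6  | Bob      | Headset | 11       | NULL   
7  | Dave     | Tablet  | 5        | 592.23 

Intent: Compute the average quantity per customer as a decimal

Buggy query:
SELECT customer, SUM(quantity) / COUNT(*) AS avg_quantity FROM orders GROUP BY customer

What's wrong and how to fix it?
Bug: SUM(quantity) and COUNT(*) are both integers; the division truncates the fractional part

Fix: Multiply by 1.0 (or CAST to REAL) to force floating-point division

Corrected query:
SELECT customer, SUM(quantity) * 1.0 / COUNT(*) AS avg_quantity FROM orders GROUP BY customer

Result:
customer | avg_quantity
---------+-------------
Bob      | 8.5         
Dave     | 8           
Grace    | 9           
Hank     | 8           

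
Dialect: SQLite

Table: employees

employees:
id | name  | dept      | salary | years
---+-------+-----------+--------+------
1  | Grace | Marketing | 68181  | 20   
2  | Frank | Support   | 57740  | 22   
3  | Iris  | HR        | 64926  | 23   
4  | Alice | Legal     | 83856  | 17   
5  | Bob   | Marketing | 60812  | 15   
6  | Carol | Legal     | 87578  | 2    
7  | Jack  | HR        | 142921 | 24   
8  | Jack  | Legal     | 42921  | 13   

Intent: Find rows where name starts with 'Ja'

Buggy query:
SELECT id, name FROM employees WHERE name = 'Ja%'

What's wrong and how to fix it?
Bug: '=' compares the literal string including the % character; pattern matching needs LIKE

Fix: Use LIKE for wildcard pattern matching

Corrected query:
SELECT id, name FROM employees WHERE name LIKE 'Ja%'

Result:
id | name
---+-----
7  | Jack
8  | Jack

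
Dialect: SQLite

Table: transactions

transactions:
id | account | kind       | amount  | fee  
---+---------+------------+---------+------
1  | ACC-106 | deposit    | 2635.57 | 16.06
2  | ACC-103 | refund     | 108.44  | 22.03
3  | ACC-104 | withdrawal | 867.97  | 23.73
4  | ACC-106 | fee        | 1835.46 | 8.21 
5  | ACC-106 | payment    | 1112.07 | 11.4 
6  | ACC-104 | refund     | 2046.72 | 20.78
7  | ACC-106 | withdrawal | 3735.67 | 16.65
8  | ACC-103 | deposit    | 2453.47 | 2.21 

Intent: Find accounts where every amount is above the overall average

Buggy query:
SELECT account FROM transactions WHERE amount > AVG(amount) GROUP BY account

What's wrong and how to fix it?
Bug: WHERE evaluates per row before aggregation, so AVG() is unavailable

Fix: Use a subquery for AVG and a HAVING MIN(...) filter so the condition holds for every row in the group

Corrected query:
SELECT account FROM transactions GROUP BY account HAVING MIN(amount) > (SELECT AVG(amount) FROM transactions)

Result:
(no rows)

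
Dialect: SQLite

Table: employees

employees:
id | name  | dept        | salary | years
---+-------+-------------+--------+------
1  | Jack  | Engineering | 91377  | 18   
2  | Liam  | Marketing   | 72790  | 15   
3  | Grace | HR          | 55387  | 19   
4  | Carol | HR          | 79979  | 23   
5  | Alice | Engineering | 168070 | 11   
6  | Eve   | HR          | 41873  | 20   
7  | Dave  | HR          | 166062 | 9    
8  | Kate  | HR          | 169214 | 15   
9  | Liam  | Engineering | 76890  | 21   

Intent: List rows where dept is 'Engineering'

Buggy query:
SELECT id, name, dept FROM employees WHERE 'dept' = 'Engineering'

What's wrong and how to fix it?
Bug: Single quotes denote string literals in SQL; the column name is being compared as a constant string

Fix: Reference the column as dept without single quotes

Corrected query:
SELECT id, name, dept FROM employees WHERE dept = 'Engineering'

Result:
id | name  | dept       
---+-------+------------
1  | Jack  | Engineering
5  | Alice | Engineering
9  | Liam  | Engineering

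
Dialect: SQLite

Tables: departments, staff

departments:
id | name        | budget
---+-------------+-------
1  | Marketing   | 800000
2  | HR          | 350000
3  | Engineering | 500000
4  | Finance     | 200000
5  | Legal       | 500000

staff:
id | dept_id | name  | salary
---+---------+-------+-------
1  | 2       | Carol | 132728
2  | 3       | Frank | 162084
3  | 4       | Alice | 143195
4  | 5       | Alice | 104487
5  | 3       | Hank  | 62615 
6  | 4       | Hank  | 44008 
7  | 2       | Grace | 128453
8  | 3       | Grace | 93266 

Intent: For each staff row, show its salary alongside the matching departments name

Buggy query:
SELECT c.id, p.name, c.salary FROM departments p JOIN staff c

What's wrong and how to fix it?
Bug: Missing join condition: each staff row is matched to all departments rows instead of just its own

Fix: Specify the join condition linking the foreign key to the parent id

Corrected query:
SELECT c.id, p.name, c.salary FROM departments p JOIN staff c ON c.dept_id = p.id

Result:
id | name        | salary
---+-------------+-------
1  | HR          | 132728
2  | Engineering | 162084
3  | Finance     | 143195
4  | Legal       | 104487
5  | Engineering | 62615 
6  | Finance     | 44008 
7  | HR          | 128453
8  | Engineering | 93266 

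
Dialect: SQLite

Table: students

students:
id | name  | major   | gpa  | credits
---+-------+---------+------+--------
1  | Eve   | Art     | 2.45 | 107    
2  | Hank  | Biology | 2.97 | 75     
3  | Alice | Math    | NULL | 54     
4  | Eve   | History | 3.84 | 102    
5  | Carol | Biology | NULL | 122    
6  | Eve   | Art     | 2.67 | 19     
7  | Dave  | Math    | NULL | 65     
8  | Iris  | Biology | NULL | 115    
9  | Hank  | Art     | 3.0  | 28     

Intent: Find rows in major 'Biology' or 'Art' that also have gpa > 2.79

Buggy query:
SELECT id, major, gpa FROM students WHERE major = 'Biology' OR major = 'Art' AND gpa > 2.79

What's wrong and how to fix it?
Bug: Without parentheses, AND is evaluated before OR, so the gpa filter only applies to the 'Art' branch

Fix: Add parentheses around the OR so the AND applies to both alternatives

Corrected query:
SELECT id, major, gpa FROM students WHERE (major = 'Biology' OR major = 'Art') AND gpa > 2.79

Result:
id | major   | gpa 
---+---------+-----
2  | Biology | 2.97
9  | Art     | 3   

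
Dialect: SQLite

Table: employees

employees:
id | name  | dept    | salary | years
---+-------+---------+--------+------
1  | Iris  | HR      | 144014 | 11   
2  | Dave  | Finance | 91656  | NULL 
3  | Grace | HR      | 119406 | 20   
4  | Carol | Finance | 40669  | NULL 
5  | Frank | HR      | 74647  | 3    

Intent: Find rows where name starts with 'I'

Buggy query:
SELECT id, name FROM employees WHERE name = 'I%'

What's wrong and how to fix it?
Bug: '=' compares the literal string including the % character; pattern matching needs LIKE

Fix: Use LIKE for wildcard pattern matching

Corrected query:
SELECT id, name FROM employees WHERE name LIKE 'I%'

Result:
id | name
---+-----
1  | Iris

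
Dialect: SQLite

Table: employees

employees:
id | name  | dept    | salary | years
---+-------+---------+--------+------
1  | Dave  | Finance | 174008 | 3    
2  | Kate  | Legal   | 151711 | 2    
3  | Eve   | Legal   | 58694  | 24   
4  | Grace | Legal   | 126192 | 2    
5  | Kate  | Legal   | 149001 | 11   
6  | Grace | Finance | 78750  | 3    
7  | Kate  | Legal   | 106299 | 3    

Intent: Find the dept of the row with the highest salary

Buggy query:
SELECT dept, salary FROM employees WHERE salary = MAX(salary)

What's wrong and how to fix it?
Bug: WHERE is evaluated per row; an aggregate over the whole table isn't defined there

Fix: Wrap MAX in a scalar subquery so WHERE compares against a single value

Corrected query:
SELECT dept, salary FROM employees WHERE salary = (SELECT MAX(salary) FROM employees)

Result:
dept    | salary
--------+-------
Finance | 174008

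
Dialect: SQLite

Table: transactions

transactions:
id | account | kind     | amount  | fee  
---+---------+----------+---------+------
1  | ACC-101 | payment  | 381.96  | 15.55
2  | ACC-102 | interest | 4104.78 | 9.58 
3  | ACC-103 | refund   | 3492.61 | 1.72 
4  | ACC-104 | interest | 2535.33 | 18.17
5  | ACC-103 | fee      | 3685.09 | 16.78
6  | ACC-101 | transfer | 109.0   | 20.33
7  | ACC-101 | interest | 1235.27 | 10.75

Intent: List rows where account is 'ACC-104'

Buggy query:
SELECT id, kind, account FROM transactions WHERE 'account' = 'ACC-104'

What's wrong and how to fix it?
Bug: 'account' in single quotes is a string literal, not the column; the comparison is literal-vs-literal and never true

Fix: Reference the column as account without single quotes

Corrected query:
SELECT id, kind, account FROM transactions WHERE account = 'ACC-104'

Result:
id | kind     | account
---+----------+--------
4  | interest | ACC-104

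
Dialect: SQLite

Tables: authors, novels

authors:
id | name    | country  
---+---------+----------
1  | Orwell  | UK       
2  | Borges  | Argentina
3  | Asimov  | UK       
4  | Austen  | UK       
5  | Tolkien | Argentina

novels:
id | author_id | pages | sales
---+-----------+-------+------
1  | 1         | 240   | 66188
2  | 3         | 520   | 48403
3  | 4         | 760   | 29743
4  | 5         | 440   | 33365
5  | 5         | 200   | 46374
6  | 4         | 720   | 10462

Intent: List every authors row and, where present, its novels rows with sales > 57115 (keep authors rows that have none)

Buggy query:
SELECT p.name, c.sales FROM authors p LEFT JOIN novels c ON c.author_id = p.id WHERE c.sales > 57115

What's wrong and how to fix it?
Bug: Filtering c.sales in WHERE discards the NULL rows produced by LEFT JOIN, turning it into an inner join

Fix: Put 'c.sales > 57115' in the JOIN's ON clause instead of WHERE

Corrected query:
SELECT p.name, c.sales FROM authors p LEFT JOIN novels c ON c.author_id = p.id AND c.sales > 57115

Result:
name    | sales
--------+------
Orwell  | 66188
Borges  | NULL 
Asimov  | NULL 
Austen  | NULL 
Tolkien | NULL 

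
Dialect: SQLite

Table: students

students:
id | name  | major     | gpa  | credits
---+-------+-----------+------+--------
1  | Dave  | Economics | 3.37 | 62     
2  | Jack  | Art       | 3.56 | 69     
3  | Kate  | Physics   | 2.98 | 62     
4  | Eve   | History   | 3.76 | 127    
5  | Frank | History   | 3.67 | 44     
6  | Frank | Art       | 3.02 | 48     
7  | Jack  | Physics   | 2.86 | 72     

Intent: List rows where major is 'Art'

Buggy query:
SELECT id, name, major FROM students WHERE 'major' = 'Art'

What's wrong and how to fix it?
Bug: 'major' in single quotes is a string literal, not the column; the comparison is literal-vs-literal and never true

Fix: Remove the quotes around the column name (or use double quotes for an identifier)

Corrected query:
SELECT id, name, major FROM students WHERE major = 'Art'

Result:
id | name  | major
---+-------+------
2  | Jack  | Art  
6  | Frank | Art  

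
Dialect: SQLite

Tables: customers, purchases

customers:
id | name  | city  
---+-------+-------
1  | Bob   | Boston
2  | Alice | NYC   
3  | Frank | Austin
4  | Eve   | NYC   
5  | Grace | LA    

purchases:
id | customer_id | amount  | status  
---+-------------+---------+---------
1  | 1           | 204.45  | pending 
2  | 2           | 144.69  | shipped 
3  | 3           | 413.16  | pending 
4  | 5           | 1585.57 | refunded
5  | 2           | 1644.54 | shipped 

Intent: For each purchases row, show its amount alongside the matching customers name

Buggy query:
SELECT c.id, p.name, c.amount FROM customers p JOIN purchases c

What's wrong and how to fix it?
Bug: Missing join condition: each purchases row is matched to all customers rows instead of just its own

Fix: Add ON c.customer_id = p.id to the JOIN

Corrected query:
SELECT c.id, p.name, c.amount FROM customers p JOIN purchases c ON c.customer_id = p.id

Result:
id | name  | amount 
---+-------+--------
1  | Bob   | 204.45 
2  | Alice | 144.69 
3  | Frank | 413.16 
4  | Grace | 1585.57
5  | Alice | 1644.54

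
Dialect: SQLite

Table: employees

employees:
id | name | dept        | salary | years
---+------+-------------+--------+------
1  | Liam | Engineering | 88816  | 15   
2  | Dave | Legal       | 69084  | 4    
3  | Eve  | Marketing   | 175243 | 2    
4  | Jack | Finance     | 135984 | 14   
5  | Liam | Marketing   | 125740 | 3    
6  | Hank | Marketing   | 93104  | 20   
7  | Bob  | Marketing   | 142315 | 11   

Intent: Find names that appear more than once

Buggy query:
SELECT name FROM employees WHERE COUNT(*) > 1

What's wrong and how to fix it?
Bug: WHERE can't reference COUNT(*); aggregates are computed after WHERE

Fix: GROUP BY name, then filter groups with HAVING COUNT(*) > 1

Corrected query:
SELECT name FROM employees GROUP BY name HAVING COUNT(*) > 1

Result:
name
----
Liam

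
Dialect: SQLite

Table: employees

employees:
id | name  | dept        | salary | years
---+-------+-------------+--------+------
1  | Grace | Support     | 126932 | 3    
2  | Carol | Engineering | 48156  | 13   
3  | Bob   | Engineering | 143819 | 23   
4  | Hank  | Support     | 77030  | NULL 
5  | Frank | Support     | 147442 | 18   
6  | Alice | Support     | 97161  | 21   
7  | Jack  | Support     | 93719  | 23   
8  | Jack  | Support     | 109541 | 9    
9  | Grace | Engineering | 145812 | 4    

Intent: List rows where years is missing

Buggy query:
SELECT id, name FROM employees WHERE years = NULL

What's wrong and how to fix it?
Bug: '= NULL' is always unknown in SQL three-valued logic, so no rows match

Fix: Use IS NULL to test for NULL

Corrected query:
SELECT id, name FROM employees WHERE years IS NULL

Result:
id | name
---+-----
4  | Hank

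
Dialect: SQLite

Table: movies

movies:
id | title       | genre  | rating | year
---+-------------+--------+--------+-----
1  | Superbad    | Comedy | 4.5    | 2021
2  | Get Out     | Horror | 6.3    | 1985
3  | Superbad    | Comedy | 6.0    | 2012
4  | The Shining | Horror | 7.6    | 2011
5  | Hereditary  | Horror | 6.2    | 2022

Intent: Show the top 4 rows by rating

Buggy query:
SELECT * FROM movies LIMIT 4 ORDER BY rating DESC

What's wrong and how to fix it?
Bug: ORDER BY cannot follow LIMIT; LIMIT is the final clause

Fix: Swap the clauses: ORDER BY first, then LIMIT

Corrected query:
SELECT * FROM movies ORDER BY rating DESC LIMIT 4

Result:
id | title       | genre  | rating | year
---+-------------+--------+--------+-----
4  | The Shining | Horror | 7.6    | 2011
2  | Get Out     | Horror | 6.3    | 1985
5  | Hereditary  | Horror | 6.2    | 2022
3  | Superbad    | Comedy | 6      | 2012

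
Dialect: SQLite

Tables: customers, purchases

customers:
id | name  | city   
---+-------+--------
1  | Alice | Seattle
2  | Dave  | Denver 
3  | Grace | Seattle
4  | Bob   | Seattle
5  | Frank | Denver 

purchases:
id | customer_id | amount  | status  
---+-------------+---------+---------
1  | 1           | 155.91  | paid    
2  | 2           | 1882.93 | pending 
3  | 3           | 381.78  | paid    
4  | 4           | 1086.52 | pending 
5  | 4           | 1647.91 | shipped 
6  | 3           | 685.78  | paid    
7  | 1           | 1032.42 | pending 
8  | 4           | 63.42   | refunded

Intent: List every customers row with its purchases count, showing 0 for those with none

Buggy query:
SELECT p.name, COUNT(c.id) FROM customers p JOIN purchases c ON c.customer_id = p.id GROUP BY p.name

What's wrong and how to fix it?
Bug: An inner join excludes parents with zero children

Fix: Switch to LEFT JOIN to retain unmatched parent rows

Corrected query:
SELECT p.name, COUNT(c.id) FROM customers p LEFT JOIN purchases c ON c.customer_id = p.id GROUP BY p.name

Result:
name  | COUNT(c.id)
------+------------
Alice | 2          
Bob   | 3          
Dave  | 1          
Frank | 0          
Grace | 2          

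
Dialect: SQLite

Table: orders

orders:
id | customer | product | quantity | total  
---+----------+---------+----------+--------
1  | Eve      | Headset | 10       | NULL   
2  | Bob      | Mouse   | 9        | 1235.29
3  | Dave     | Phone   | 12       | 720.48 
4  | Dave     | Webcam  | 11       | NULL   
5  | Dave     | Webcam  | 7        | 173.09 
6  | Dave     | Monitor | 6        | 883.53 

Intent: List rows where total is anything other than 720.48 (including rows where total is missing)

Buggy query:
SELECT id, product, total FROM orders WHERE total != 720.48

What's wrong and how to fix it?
Bug: Inequality against NULL is unknown, not true; rows with NULL are dropped

Fix: Add an explicit OR total IS NULL to include the missing-value rows

Corrected query:
SELECT id, product, total FROM orders WHERE total != 720.48 OR total IS NULL

Result:
id | product | total  
---+---------+--------
1  | Headset | NULL   
2  | Mouse   | 1235.29
4  | Webcam  | NULL   
5  | Webcam  | 173.09 
6  | Monitor | 883.53 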